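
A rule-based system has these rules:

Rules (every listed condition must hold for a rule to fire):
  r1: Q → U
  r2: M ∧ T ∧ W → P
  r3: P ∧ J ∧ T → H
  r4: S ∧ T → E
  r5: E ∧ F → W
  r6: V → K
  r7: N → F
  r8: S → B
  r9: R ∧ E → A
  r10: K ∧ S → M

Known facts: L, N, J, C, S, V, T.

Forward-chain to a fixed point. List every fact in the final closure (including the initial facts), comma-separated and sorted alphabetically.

[1] r4 [S ∧ T → E]; r6 [V → K]; r7 [N → F]; r8 [S → B]. ⇒ new: E, K, F, B.
[2] r5 [E ∧ F → W]; r10 [K ∧ S → M]. ⇒ new: W, M.
[3] r2 [M ∧ T ∧ W → P]. ⇒ new: P.
[4] r3 [P ∧ J ∧ T → H]. ⇒ new: H.

B, C, E, F, H, J, K, L, M, N, P, S, T, V, W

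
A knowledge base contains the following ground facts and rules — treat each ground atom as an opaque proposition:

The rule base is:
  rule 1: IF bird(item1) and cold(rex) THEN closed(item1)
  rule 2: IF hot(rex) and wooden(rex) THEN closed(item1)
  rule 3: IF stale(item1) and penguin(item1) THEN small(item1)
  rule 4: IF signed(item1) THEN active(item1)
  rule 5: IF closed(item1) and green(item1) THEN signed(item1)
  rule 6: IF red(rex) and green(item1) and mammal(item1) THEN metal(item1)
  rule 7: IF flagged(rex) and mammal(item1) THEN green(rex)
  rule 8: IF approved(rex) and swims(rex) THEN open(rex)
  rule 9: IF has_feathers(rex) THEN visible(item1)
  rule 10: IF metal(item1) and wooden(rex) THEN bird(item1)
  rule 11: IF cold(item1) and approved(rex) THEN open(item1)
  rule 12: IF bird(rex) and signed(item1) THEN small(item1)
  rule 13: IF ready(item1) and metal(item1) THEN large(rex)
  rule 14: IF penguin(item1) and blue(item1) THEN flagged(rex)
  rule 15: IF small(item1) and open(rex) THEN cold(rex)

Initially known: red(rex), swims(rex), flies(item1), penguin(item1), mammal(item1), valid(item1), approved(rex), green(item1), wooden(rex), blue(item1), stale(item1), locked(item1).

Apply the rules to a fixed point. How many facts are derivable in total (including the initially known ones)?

Round 1: rule 3 [IF stale(item1) and penguin(item1) THEN small(item1)]; rule 6 [IF red(rex) and green(item1) and mammal(item1) THEN metal(item1)]; rule 8 [IF approved(rex) and swims(rex) THEN open(rex)]; rule 14 [IF penguin(item1) and blue(item1) THEN flagged(rex)]. Adds small(item1), metal(item1), open(rex), flagged(rex).
Round 2: rule 7 [IF flagged(rex) and mammal(item1) THEN green(rex)]; rule 10 [IF metal(item1) and wooden(rex) THEN bird(item1)]; rule 15 [IF small(item1) and open(rex) THEN cold(rex)]. Adds green(rex), bird(item1), cold(rex).
Round 3: rule 1 [IF bird(item1) and cold(rex) THEN closed(item1)]. Adds closed(item1).
Round 4: rule 5 [IF closed(item1) and green(item1) THEN signed(item1)]. Adds signed(item1).
Round 5: rule 4 [IF signed(item1) THEN active(item1)]. Adds active(item1).
Closure: {active(item1), approved(rex), bird(item1), blue(item1), closed(item1), cold(rex), flagged(rex), flies(item1), green(item1), green(rex), locked(item1), mammal(item1), metal(item1), open(rex), penguin(item1), red(rex), signed(item1), small(item1), stale(item1), swims(rex), valid(item1), wooden(rex)} — 22 facts.

22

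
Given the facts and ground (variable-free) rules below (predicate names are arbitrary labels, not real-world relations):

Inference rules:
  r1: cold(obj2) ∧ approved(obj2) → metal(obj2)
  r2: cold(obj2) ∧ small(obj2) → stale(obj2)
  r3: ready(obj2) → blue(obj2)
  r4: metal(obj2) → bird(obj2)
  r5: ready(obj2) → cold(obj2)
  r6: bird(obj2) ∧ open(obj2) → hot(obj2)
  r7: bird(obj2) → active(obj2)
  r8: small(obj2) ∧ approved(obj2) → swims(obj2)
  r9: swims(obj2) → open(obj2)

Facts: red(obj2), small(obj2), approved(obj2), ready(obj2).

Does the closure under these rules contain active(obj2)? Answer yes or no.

yes

Round 1: r3 [ready(obj2) → blue(obj2)]; r5 [ready(obj2) → cold(obj2)]; r8 [small(obj2) ∧ approved(obj2) → swims(obj2)]. New: blue(obj2), cold(obj2), swims(obj2).
Round 2: r1 [cold(obj2) ∧ approved(obj2) → metal(obj2)]; r2 [cold(obj2) ∧ small(obj2) → stale(obj2)]; r9 [swims(obj2) → open(obj2)]. New: metal(obj2), stale(obj2), open(obj2).
Round 3: r4 [metal(obj2) → bird(obj2)]. New: bird(obj2).
Round 4: r6 [bird(obj2) ∧ open(obj2) → hot(obj2)]; r7 [bird(obj2) → active(obj2)]. New: hot(obj2), active(obj2).
active(obj2) appears in round 4, so it is derivable.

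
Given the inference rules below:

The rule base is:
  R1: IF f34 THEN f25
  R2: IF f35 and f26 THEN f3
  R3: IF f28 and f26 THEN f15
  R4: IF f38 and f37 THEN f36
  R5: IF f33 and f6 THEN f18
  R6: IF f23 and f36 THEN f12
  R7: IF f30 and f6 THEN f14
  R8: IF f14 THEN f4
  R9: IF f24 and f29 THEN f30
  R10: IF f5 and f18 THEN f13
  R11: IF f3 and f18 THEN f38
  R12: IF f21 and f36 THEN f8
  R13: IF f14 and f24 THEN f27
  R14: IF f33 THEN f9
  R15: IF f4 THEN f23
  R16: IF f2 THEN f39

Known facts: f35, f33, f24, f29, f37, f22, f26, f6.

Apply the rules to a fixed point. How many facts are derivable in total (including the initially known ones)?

19

[1] R2 [IF f35 and f26 THEN f3]; R5 [IF f33 and f6 THEN f18]; R9 [IF f24 and f29 THEN f30]; R14 [IF f33 THEN f9]. ⇒ new: f3, f18, f30, f9.
[2] R7 [IF f30 and f6 THEN f14]; R11 [IF f3 and f18 THEN f38]. ⇒ new: f14, f38.
[3] R4 [IF f38 and f37 THEN f36]; R8 [IF f14 THEN f4]; R13 [IF f14 and f24 THEN f27]. ⇒ new: f36, f4, f27.
[4] R15 [IF f4 THEN f23]. ⇒ new: f23.
[5] R6 [IF f23 and f36 THEN f12]. ⇒ new: f12.
Closure: {f12, f14, f18, f22, f23, f24, f26, f27, f29, f3, f30, f33, f35, f36, f37, f38, f4, f6, f9} — 19 facts.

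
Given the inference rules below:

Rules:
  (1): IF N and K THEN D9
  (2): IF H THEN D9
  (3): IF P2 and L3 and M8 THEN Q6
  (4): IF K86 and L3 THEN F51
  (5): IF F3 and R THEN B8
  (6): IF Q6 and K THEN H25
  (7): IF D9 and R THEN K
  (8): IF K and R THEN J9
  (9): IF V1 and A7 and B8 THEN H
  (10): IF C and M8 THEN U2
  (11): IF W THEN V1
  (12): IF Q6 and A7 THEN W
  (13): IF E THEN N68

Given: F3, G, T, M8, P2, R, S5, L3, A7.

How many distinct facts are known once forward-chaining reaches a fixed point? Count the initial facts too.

[1] (3) [IF P2 and L3 and M8 THEN Q6]; (5) [IF F3 and R THEN B8]. ⇒ new: Q6, B8.
[2] (12) [IF Q6 and A7 THEN W]. ⇒ new: W.
[3] (11) [IF W THEN V1]. ⇒ new: V1.
[4] (9) [IF V1 and A7 and B8 THEN H]. ⇒ new: H.
[5] (2) [IF H THEN D9]. ⇒ new: D9.
[6] (7) [IF D9 and R THEN K]. ⇒ new: K.
[7] (6) [IF Q6 and K THEN H25]; (8) [IF K and R THEN J9]. ⇒ new: H25, J9.
Closure: {A7, B8, D9, F3, G, H, H25, J9, K, L3, M8, P2, Q6, R, S5, T, V1, W} — 18 facts.

18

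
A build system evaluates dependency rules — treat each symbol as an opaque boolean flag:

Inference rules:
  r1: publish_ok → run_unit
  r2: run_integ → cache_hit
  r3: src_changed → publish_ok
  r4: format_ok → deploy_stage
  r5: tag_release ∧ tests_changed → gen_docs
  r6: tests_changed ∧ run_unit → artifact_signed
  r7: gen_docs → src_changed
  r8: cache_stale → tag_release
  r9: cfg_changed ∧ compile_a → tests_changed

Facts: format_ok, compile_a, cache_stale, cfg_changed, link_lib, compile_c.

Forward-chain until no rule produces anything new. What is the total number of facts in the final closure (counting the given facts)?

Round 1: r4 [format_ok → deploy_stage]; r8 [cache_stale → tag_release]; r9 [cfg_changed ∧ compile_a → tests_changed]. New: deploy_stage, tag_release, tests_changed.
Round 2: r5 [tag_release ∧ tests_changed → gen_docs]. New: gen_docs.
Round 3: r7 [gen_docs → src_changed]. New: src_changed.
Round 4: r3 [src_changed → publish_ok]. New: publish_ok.
Round 5: r1 [publish_ok → run_unit]. New: run_unit.
Round 6: r6 [tests_changed ∧ run_unit → artifact_signed]. New: artifact_signed.
Closure: {artifact_signed, cache_stale, cfg_changed, compile_a, compile_c, deploy_stage, format_ok, gen_docs, link_lib, publish_ok, run_unit, src_changed, tag_release, tests_changed} — 14 facts.

14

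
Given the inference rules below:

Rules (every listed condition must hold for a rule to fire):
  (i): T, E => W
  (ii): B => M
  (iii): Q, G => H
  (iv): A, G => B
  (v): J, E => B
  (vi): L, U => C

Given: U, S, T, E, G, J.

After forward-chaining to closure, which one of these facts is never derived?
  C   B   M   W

Round 1 — (i), (v), derive W, B.
Round 2 — (ii), derive M.
Derived: M (round 2), B (round 1), W (round 1). C never appears in any round.

C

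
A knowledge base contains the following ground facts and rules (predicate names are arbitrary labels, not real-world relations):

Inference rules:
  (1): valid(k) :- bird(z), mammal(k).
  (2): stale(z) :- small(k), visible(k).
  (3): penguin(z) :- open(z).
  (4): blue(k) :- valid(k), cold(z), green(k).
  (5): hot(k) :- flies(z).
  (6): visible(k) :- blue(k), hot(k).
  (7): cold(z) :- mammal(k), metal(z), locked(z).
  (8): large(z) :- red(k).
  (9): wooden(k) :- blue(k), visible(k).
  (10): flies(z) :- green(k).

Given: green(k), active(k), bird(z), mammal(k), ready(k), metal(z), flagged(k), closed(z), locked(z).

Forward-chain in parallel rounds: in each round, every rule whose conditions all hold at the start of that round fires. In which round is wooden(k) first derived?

4

Round 1 — (1), (7), (10), derive valid(k), cold(z), flies(z).
Round 2 — (4), (5), derive blue(k), hot(k).
Round 3 — (6), derive visible(k).
Round 4 — (9), derive wooden(k).
wooden(k) first appears in round 4.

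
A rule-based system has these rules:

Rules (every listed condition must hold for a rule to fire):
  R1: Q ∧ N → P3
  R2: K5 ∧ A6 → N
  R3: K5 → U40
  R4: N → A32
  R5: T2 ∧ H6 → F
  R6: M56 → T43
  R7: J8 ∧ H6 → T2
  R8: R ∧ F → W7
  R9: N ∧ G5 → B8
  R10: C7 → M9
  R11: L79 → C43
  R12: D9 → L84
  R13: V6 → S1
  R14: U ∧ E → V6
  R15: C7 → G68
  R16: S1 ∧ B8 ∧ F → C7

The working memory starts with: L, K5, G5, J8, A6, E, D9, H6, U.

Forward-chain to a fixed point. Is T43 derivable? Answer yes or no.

no

Round 1 fires R2, R3, R7, R12, R14, giving N, U40, T2, L84, V6.
Round 2 fires R4, R5, R9, R13, giving A32, F, B8, S1.
Round 3 fires R16, giving C7.
Round 4 fires R10, R15, giving M9, G68.
Fixed point reached. T43 is concluded only by R6; R6 needs M56 (never derived).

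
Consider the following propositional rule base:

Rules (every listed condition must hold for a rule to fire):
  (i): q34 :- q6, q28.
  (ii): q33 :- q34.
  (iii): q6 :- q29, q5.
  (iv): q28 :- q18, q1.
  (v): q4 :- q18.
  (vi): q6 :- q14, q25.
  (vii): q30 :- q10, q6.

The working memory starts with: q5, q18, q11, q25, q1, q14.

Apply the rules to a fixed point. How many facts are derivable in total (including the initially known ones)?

11

Round 1 fires (iv), (v), (vi), giving q28, q4, q6.
Round 2 fires (i), giving q34.
Round 3 fires (ii), giving q33.
Closure: {q1, q11, q14, q18, q25, q28, q33, q34, q4, q5, q6} — 11 facts.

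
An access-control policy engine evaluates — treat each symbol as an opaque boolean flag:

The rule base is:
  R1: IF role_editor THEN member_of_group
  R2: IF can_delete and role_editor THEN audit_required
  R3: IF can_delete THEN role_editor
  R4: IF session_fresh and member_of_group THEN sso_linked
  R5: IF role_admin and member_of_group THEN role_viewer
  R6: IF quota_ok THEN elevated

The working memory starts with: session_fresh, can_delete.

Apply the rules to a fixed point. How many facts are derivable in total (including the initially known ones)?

Round 1: R3 [IF can_delete THEN role_editor]. Adds role_editor.
Round 2: R1 [IF role_editor THEN member_of_group]; R2 [IF can_delete and role_editor THEN audit_required]. Adds member_of_group, audit_required.
Round 3: R4 [IF session_fresh and member_of_group THEN sso_linked]. Adds sso_linked.
Closure: {audit_required, can_delete, member_of_group, role_editor, session_fresh, sso_linked} — 6 facts.

6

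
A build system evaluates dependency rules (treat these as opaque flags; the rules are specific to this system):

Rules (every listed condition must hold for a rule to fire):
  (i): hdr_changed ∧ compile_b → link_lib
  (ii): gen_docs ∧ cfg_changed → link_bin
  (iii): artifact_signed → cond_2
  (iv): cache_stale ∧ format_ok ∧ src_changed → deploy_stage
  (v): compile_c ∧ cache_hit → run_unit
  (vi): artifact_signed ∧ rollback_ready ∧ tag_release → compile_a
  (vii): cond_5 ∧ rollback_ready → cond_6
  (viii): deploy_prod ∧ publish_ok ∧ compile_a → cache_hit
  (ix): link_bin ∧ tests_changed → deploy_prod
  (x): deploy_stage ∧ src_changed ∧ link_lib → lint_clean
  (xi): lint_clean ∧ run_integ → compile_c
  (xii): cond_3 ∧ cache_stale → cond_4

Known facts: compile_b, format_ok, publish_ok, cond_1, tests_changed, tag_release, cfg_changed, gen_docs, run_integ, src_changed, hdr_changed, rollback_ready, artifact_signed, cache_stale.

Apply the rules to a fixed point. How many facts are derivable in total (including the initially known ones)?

Round 1 — (i), (ii), (iii), (iv), (vi), derive link_lib, link_bin, cond_2, deploy_stage, compile_a.
Round 2 — (ix), (x), derive deploy_prod, lint_clean.
Round 3 — (viii), (xi), derive cache_hit, compile_c.
Round 4 — (v), derive run_unit.
Closure: {artifact_signed, cache_hit, cache_stale, cfg_changed, compile_a, compile_b, compile_c, cond_1, cond_2, deploy_prod, deploy_stage, format_ok, gen_docs, hdr_changed, link_bin, link_lib, lint_clean, publish_ok, rollback_ready, run_integ, run_unit, src_changed, tag_release, tests_changed} — 24 facts.

24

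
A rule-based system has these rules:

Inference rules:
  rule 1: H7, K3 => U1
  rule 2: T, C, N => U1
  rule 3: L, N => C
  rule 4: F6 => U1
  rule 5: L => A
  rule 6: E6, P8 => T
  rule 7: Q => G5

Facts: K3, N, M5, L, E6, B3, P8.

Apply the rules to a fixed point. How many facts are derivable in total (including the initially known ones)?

11

Round 1: rule 3 [L, N => C]; rule 5 [L => A]; rule 6 [E6, P8 => T]. Adds C, A, T.
Round 2: rule 2 [T, C, N => U1]. Adds U1.
Closure: {A, B3, C, E6, K3, L, M5, N, P8, T, U1} — 11 facts.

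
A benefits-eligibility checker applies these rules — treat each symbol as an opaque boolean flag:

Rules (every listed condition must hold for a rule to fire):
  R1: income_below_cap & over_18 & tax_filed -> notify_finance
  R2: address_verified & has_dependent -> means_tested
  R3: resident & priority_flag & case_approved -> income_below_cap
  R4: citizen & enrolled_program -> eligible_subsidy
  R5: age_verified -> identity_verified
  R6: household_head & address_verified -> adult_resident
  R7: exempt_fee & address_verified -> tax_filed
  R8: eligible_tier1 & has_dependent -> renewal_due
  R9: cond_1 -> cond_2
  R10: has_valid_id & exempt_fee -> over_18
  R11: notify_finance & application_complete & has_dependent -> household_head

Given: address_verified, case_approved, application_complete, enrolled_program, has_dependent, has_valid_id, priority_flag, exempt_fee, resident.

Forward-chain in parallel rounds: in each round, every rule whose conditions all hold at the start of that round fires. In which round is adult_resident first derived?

Round 1: R2 [address_verified & has_dependent -> means_tested]; R3 [resident & priority_flag & case_approved -> income_below_cap]; R7 [exempt_fee & address_verified -> tax_filed]; R10 [has_valid_id & exempt_fee -> over_18]. New: means_tested, income_below_cap, tax_filed, over_18.
Round 2: R1 [income_below_cap & over_18 & tax_filed -> notify_finance]. New: notify_finance.
Round 3: R11 [notify_finance & application_complete & has_dependent -> household_head]. New: household_head.
Round 4: R6 [household_head & address_verified -> adult_resident]. New: adult_resident.
adult_resident first appears in round 4.

4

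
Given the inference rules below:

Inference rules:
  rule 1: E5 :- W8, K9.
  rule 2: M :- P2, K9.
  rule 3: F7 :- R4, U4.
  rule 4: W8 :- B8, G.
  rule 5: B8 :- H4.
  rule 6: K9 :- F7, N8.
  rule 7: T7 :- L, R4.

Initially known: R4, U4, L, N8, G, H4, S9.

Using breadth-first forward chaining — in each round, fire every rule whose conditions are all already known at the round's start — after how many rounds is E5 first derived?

[1] rule 3 [F7 :- R4, U4.]; rule 5 [B8 :- H4.]; rule 7 [T7 :- L, R4.]. ⇒ new: F7, B8, T7.
[2] rule 4 [W8 :- B8, G.]; rule 6 [K9 :- F7, N8.]. ⇒ new: W8, K9.
[3] rule 1 [E5 :- W8, K9.]. ⇒ new: E5.
E5 first appears in round 3.

3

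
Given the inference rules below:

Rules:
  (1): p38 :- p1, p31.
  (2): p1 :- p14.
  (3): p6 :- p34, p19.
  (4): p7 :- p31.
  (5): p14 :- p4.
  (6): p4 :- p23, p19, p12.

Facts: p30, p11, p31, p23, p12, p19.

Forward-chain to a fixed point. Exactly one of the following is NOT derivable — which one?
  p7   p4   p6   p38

p6

Round 1: (4) [p7 :- p31.]; (6) [p4 :- p23, p19, p12.]. Adds p7, p4.
Round 2: (5) [p14 :- p4.]. Adds p14.
Round 3: (2) [p1 :- p14.]. Adds p1.
Round 4: (1) [p38 :- p1, p31.]. Adds p38.
Derived: p7 (round 1), p4 (round 1), p38 (round 4). p6 never appears in any round.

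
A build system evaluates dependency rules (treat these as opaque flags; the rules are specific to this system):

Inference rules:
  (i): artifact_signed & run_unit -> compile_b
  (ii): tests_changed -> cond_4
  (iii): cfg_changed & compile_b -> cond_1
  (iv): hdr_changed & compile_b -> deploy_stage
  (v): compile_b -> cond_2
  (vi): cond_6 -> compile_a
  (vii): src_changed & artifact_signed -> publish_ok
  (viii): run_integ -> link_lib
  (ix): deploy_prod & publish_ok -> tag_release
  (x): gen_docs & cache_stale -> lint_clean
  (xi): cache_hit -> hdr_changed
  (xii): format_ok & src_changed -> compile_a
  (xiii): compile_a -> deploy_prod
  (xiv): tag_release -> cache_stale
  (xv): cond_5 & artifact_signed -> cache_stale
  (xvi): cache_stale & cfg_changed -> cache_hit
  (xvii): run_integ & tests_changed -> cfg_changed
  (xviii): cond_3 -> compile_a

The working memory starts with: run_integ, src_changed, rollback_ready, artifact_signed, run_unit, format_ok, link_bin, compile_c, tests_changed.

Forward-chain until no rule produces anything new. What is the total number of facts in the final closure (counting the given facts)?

23

[1] (i) [artifact_signed & run_unit -> compile_b]; (ii) [tests_changed -> cond_4]; (vii) [src_changed & artifact_signed -> publish_ok]; (viii) [run_integ -> link_lib]; (xii) [format_ok & src_changed -> compile_a]; (xvii) [run_integ & tests_changed -> cfg_changed]. ⇒ new: compile_b, cond_4, publish_ok, link_lib, compile_a, cfg_changed.
[2] (iii) [cfg_changed & compile_b -> cond_1]; (v) [compile_b -> cond_2]; (xiii) [compile_a -> deploy_prod]. ⇒ new: cond_1, cond_2, deploy_prod.
[3] (ix) [deploy_prod & publish_ok -> tag_release]. ⇒ new: tag_release.
[4] (xiv) [tag_release -> cache_stale]. ⇒ new: cache_stale.
[5] (xvi) [cache_stale & cfg_changed -> cache_hit]. ⇒ new: cache_hit.
[6] (xi) [cache_hit -> hdr_changed]. ⇒ new: hdr_changed.
[7] (iv) [hdr_changed & compile_b -> deploy_stage]. ⇒ new: deploy_stage.
Closure: {artifact_signed, cache_hit, cache_stale, cfg_changed, compile_a, compile_b, compile_c, cond_1, cond_2, cond_4, deploy_prod, deploy_stage, format_ok, hdr_changed, link_bin, link_lib, publish_ok, rollback_ready, run_integ, run_unit, src_changed, tag_release, tests_changed} — 23 facts.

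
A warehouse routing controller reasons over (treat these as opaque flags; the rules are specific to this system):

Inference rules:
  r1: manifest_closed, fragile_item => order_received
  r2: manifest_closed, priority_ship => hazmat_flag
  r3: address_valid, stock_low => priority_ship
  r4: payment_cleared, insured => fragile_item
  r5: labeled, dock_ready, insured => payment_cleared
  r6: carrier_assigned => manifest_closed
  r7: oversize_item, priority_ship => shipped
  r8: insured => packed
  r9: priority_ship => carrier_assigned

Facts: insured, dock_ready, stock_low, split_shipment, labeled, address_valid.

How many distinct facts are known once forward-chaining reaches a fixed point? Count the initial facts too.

Round 1: r3 [address_valid, stock_low => priority_ship]; r5 [labeled, dock_ready, insured => payment_cleared]; r8 [insured => packed]. Adds priority_ship, payment_cleared, packed.
Round 2: r4 [payment_cleared, insured => fragile_item]; r9 [priority_ship => carrier_assigned]. Adds fragile_item, carrier_assigned.
Round 3: r6 [carrier_assigned => manifest_closed]. Adds manifest_closed.
Round 4: r1 [manifest_closed, fragile_item => order_received]; r2 [manifest_closed, priority_ship => hazmat_flag]. Adds order_received, hazmat_flag.
Closure: {address_valid, carrier_assigned, dock_ready, fragile_item, hazmat_flag, insured, labeled, manifest_closed, order_received, packed, payment_cleared, priority_ship, split_shipment, stock_low} — 14 facts.

14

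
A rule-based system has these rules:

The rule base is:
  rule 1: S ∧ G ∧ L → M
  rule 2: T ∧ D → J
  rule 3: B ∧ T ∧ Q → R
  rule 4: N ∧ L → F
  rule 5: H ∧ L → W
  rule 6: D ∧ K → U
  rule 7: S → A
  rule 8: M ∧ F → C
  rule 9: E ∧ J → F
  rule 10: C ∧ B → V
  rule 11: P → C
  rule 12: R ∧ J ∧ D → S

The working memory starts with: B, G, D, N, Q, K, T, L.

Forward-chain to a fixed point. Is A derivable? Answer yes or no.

Round 1 fires rule 2, rule 3, rule 4, rule 6, giving J, R, F, U.
Round 2 fires rule 12, giving S.
Round 3 fires rule 1, rule 7, giving M, A.
Round 4 fires rule 8, giving C.
Round 5 fires rule 10, giving V.
A appears in round 3, so it is derivable.

yes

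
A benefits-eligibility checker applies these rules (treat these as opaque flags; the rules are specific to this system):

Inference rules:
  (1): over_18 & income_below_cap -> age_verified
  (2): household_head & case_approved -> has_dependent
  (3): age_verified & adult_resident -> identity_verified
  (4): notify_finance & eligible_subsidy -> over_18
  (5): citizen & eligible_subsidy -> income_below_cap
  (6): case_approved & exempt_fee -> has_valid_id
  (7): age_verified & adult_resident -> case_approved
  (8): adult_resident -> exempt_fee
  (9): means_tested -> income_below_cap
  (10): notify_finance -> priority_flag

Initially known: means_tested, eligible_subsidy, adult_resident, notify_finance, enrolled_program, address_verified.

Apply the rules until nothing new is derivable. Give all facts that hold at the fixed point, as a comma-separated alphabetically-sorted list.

Round 1 fires (4), (8), (9), (10), giving over_18, exempt_fee, income_below_cap, priority_flag.
Round 2 fires (1), giving age_verified.
Round 3 fires (3), (7), giving identity_verified, case_approved.
Round 4 fires (6), giving has_valid_id.

address_verified, adult_resident, age_verified, case_approved, eligible_subsidy, enrolled_program, exempt_fee, has_valid_id, identity_verified, income_below_cap, means_tested, notify_finance, over_18, priority_flag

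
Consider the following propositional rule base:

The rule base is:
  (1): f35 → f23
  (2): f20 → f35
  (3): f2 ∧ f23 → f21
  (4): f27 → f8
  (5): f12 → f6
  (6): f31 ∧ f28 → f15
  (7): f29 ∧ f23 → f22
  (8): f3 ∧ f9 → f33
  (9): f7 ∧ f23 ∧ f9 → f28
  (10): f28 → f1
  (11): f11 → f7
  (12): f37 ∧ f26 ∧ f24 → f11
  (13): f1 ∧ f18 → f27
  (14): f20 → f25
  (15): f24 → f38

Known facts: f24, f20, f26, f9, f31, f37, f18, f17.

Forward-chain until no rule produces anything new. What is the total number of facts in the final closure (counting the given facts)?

Round 1 fires (2), (12), (14), (15), giving f35, f11, f25, f38.
Round 2 fires (1), (11), giving f23, f7.
Round 3 fires (9), giving f28.
Round 4 fires (6), (10), giving f15, f1.
Round 5 fires (13), giving f27.
Round 6 fires (4), giving f8.
Closure: {f1, f11, f15, f17, f18, f20, f23, f24, f25, f26, f27, f28, f31, f35, f37, f38, f7, f8, f9} — 19 facts.

19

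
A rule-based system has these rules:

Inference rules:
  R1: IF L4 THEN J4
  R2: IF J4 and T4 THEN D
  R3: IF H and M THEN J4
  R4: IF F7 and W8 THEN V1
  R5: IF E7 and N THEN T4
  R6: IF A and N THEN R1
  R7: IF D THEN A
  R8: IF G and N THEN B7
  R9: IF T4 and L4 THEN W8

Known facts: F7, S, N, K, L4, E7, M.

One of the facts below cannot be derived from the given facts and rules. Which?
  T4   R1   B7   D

B7

Round 1: R1 [IF L4 THEN J4]; R5 [IF E7 and N THEN T4]. New: J4, T4.
Round 2: R2 [IF J4 and T4 THEN D]; R9 [IF T4 and L4 THEN W8]. New: D, W8.
Round 3: R4 [IF F7 and W8 THEN V1]; R7 [IF D THEN A]. New: V1, A.
Round 4: R6 [IF A and N THEN R1]. New: R1.
Derived: D (round 2), R1 (round 4), T4 (round 1). B7 never appears in any round.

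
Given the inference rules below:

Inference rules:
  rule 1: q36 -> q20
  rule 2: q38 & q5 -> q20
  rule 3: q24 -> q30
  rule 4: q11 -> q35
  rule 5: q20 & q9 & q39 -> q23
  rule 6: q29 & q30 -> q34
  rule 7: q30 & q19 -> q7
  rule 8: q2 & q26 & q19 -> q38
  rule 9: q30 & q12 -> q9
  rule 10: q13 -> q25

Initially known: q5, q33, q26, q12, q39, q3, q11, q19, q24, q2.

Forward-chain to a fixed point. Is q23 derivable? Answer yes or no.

Round 1 — rule 3, rule 4, rule 8, derive q30, q35, q38.
Round 2 — rule 2, rule 7, rule 9, derive q20, q7, q9.
Round 3 — rule 5, derive q23.
q23 appears in round 3, so it is derivable.

yes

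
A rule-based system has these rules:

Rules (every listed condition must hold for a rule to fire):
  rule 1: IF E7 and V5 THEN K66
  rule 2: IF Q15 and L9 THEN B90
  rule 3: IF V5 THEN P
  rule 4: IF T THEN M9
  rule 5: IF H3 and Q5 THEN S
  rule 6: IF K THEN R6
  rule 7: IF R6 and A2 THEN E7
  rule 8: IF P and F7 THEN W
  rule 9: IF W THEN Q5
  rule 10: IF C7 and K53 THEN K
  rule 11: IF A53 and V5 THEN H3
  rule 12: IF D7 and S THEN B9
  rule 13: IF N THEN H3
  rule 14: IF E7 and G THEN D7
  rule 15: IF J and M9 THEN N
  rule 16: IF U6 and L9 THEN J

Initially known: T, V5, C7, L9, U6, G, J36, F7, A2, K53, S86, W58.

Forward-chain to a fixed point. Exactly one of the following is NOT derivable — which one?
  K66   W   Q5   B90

Round 1: rule 3 [IF V5 THEN P]; rule 4 [IF T THEN M9]; rule 10 [IF C7 and K53 THEN K]; rule 16 [IF U6 and L9 THEN J]. Adds P, M9, K, J.
Round 2: rule 6 [IF K THEN R6]; rule 8 [IF P and F7 THEN W]; rule 15 [IF J and M9 THEN N]. Adds R6, W, N.
Round 3: rule 7 [IF R6 and A2 THEN E7]; rule 9 [IF W THEN Q5]; rule 13 [IF N THEN H3]. Adds E7, Q5, H3.
Round 4: rule 1 [IF E7 and V5 THEN K66]; rule 5 [IF H3 and Q5 THEN S]; rule 14 [IF E7 and G THEN D7]. Adds K66, S, D7.
Round 5: rule 12 [IF D7 and S THEN B9]. Adds B9.
Derived: K66 (round 4), W (round 2), Q5 (round 3). B90 never appears in any round.

B90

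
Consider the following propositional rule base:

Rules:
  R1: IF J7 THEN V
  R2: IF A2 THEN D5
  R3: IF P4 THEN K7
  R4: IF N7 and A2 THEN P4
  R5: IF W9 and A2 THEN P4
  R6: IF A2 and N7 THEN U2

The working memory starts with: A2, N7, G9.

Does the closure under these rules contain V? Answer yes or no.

no

Round 1 — R2, R4, R6, derive D5, P4, U2.
Round 2 — R3, derive K7.
Fixed point reached. V is concluded only by R1; R1 needs J7 (never derived).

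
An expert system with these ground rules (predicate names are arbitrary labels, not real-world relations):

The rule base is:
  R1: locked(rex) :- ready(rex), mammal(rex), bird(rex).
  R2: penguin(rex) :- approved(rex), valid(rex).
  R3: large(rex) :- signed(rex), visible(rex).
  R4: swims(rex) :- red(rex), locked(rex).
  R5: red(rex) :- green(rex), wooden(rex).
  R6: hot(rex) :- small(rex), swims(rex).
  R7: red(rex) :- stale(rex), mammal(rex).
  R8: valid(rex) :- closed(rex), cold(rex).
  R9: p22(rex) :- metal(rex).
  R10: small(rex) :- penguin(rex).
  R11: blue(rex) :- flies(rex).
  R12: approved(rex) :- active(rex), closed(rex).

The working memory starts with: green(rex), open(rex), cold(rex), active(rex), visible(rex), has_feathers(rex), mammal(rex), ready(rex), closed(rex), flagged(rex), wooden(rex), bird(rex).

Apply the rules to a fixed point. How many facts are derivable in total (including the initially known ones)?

20

[1] R1 [locked(rex) :- ready(rex), mammal(rex), bird(rex).]; R5 [red(rex) :- green(rex), wooden(rex).]; R8 [valid(rex) :- closed(rex), cold(rex).]; R12 [approved(rex) :- active(rex), closed(rex).]. ⇒ new: locked(rex), red(rex), valid(rex), approved(rex).
[2] R2 [penguin(rex) :- approved(rex), valid(rex).]; R4 [swims(rex) :- red(rex), locked(rex).]. ⇒ new: penguin(rex), swims(rex).
[3] R10 [small(rex) :- penguin(rex).]. ⇒ new: small(rex).
[4] R6 [hot(rex) :- small(rex), swims(rex).]. ⇒ new: hot(rex).
Closure: {active(rex), approved(rex), bird(rex), closed(rex), cold(rex), flagged(rex), green(rex), has_feathers(rex), hot(rex), locked(rex), mammal(rex), open(rex), penguin(rex), ready(rex), red(rex), small(rex), swims(rex), valid(rex), visible(rex), wooden(rex)} — 20 facts.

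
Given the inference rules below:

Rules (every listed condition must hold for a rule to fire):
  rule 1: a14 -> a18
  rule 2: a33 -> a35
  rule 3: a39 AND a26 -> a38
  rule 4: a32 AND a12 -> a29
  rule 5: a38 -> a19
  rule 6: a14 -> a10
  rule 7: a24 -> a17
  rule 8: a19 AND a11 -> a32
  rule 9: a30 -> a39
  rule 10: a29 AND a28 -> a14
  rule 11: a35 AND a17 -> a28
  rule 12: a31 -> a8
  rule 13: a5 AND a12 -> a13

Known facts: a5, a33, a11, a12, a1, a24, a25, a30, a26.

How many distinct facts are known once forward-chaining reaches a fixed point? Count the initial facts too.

Round 1 fires rule 2, rule 7, rule 9, rule 13, giving a35, a17, a39, a13.
Round 2 fires rule 3, rule 11, giving a38, a28.
Round 3 fires rule 5, giving a19.
Round 4 fires rule 8, giving a32.
Round 5 fires rule 4, giving a29.
Round 6 fires rule 10, giving a14.
Round 7 fires rule 1, rule 6, giving a18, a10.
Closure: {a1, a10, a11, a12, a13, a14, a17, a18, a19, a24, a25, a26, a28, a29, a30, a32, a33, a35, a38, a39, a5} — 21 facts.

21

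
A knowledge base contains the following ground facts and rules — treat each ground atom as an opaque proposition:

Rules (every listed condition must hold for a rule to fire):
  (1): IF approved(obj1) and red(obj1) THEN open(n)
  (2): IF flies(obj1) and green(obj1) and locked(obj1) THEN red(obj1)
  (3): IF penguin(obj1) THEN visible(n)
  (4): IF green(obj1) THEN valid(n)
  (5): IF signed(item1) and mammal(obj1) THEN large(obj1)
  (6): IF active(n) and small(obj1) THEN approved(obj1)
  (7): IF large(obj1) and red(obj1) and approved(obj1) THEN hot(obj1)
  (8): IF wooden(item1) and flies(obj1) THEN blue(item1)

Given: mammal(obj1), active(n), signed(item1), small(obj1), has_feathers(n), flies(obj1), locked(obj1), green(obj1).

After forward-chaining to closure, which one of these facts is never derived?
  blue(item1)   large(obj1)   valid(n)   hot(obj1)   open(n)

blue(item1)

Round 1: (2) [IF flies(obj1) and green(obj1) and locked(obj1) THEN red(obj1)]; (4) [IF green(obj1) THEN valid(n)]; (5) [IF signed(item1) and mammal(obj1) THEN large(obj1)]; (6) [IF active(n) and small(obj1) THEN approved(obj1)]. Adds red(obj1), valid(n), large(obj1), approved(obj1).
Round 2: (1) [IF approved(obj1) and red(obj1) THEN open(n)]; (7) [IF large(obj1) and red(obj1) and approved(obj1) THEN hot(obj1)]. Adds open(n), hot(obj1).
Derived: large(obj1) (round 1), valid(n) (round 1), open(n) (round 2), hot(obj1) (round 2). blue(item1) never appears in any round.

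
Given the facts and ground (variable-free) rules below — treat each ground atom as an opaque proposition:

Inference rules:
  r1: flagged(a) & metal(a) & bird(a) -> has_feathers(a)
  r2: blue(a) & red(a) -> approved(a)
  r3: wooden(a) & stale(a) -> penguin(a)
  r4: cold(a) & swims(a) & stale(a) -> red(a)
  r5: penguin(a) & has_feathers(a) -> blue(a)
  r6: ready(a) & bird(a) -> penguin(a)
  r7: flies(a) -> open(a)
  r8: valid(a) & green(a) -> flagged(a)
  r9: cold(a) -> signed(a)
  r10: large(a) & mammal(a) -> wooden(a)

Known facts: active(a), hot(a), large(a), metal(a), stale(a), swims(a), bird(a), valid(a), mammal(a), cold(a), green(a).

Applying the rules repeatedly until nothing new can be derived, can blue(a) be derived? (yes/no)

Round 1: r4 [cold(a) & swims(a) & stale(a) -> red(a)]; r8 [valid(a) & green(a) -> flagged(a)]; r9 [cold(a) -> signed(a)]; r10 [large(a) & mammal(a) -> wooden(a)]. Adds red(a), flagged(a), signed(a), wooden(a).
Round 2: r1 [flagged(a) & metal(a) & bird(a) -> has_feathers(a)]; r3 [wooden(a) & stale(a) -> penguin(a)]. Adds has_feathers(a), penguin(a).
Round 3: r5 [penguin(a) & has_feathers(a) -> blue(a)]. Adds blue(a).
Round 4: r2 [blue(a) & red(a) -> approved(a)]. Adds approved(a).
blue(a) appears in round 3, so it is derivable.

yes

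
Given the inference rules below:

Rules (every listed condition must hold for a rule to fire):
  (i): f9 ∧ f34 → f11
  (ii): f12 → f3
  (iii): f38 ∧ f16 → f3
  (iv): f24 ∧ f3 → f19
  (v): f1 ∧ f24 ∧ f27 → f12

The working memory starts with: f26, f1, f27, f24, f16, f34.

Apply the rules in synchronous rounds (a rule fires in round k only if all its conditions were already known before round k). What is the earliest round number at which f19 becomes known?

Round 1: (v) [f1 ∧ f24 ∧ f27 → f12]. Adds f12.
Round 2: (ii) [f12 → f3]. Adds f3.
Round 3: (iv) [f24 ∧ f3 → f19]. Adds f19.
f19 first appears in round 3.

3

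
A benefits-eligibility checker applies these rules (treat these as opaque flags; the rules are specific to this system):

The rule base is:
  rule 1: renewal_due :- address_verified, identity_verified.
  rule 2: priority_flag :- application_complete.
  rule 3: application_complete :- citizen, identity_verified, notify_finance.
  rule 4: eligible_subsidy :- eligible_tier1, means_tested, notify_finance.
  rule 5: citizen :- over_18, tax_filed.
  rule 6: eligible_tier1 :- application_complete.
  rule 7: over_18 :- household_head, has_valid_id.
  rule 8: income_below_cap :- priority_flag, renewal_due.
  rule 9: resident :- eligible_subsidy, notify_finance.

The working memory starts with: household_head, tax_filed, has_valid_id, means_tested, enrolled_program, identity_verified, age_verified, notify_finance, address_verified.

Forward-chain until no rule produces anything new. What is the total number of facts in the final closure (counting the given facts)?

Round 1 fires rule 1, rule 7, giving renewal_due, over_18.
Round 2 fires rule 5, giving citizen.
Round 3 fires rule 3, giving application_complete.
Round 4 fires rule 2, rule 6, giving priority_flag, eligible_tier1.
Round 5 fires rule 4, rule 8, giving eligible_subsidy, income_below_cap.
Round 6 fires rule 9, giving resident.
Closure: {address_verified, age_verified, application_complete, citizen, eligible_subsidy, eligible_tier1, enrolled_program, has_valid_id, household_head, identity_verified, income_below_cap, means_tested, notify_finance, over_18, priority_flag, renewal_due, resident, tax_filed} — 18 facts.

18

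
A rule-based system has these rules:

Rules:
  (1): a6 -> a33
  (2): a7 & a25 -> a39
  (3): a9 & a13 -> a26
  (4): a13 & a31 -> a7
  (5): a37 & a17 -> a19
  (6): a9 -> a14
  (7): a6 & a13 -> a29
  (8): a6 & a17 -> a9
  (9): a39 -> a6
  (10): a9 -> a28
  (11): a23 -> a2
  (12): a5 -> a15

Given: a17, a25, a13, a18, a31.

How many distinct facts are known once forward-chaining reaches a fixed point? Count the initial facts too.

Round 1 fires (4), giving a7.
Round 2 fires (2), giving a39.
Round 3 fires (9), giving a6.
Round 4 fires (1), (7), (8), giving a33, a29, a9.
Round 5 fires (3), (6), (10), giving a26, a14, a28.
Closure: {a13, a14, a17, a18, a25, a26, a28, a29, a31, a33, a39, a6, a7, a9} — 14 facts.

14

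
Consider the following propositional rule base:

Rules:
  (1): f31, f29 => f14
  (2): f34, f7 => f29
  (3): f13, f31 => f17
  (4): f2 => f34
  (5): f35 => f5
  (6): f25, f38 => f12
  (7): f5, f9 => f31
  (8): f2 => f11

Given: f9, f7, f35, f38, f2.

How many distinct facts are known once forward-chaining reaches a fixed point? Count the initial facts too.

11

[1] (4) [f2 => f34]; (5) [f35 => f5]; (8) [f2 => f11]. ⇒ new: f34, f5, f11.
[2] (2) [f34, f7 => f29]; (7) [f5, f9 => f31]. ⇒ new: f29, f31.
[3] (1) [f31, f29 => f14]. ⇒ new: f14.
Closure: {f11, f14, f2, f29, f31, f34, f35, f38, f5, f7, f9} — 11 facts.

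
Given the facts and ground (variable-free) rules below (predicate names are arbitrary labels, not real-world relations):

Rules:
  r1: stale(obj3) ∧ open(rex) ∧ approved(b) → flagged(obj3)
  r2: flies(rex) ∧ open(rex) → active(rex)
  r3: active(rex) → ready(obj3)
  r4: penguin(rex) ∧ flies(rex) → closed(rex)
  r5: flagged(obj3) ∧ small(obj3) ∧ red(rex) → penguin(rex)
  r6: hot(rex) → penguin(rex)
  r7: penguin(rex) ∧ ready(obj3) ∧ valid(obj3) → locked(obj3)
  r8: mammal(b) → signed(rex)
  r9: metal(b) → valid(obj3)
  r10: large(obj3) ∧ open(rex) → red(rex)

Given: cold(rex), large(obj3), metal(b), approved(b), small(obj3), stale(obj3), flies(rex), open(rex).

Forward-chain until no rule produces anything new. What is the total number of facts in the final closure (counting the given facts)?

16

Round 1: r1 [stale(obj3) ∧ open(rex) ∧ approved(b) → flagged(obj3)]; r2 [flies(rex) ∧ open(rex) → active(rex)]; r9 [metal(b) → valid(obj3)]; r10 [large(obj3) ∧ open(rex) → red(rex)]. Adds flagged(obj3), active(rex), valid(obj3), red(rex).
Round 2: r3 [active(rex) → ready(obj3)]; r5 [flagged(obj3) ∧ small(obj3) ∧ red(rex) → penguin(rex)]. Adds ready(obj3), penguin(rex).
Round 3: r4 [penguin(rex) ∧ flies(rex) → closed(rex)]; r7 [penguin(rex) ∧ ready(obj3) ∧ valid(obj3) → locked(obj3)]. Adds closed(rex), locked(obj3).
Closure: {active(rex), approved(b), closed(rex), cold(rex), flagged(obj3), flies(rex), large(obj3), locked(obj3), metal(b), open(rex), penguin(rex), ready(obj3), red(rex), small(obj3), stale(obj3), valid(obj3)} — 16 facts.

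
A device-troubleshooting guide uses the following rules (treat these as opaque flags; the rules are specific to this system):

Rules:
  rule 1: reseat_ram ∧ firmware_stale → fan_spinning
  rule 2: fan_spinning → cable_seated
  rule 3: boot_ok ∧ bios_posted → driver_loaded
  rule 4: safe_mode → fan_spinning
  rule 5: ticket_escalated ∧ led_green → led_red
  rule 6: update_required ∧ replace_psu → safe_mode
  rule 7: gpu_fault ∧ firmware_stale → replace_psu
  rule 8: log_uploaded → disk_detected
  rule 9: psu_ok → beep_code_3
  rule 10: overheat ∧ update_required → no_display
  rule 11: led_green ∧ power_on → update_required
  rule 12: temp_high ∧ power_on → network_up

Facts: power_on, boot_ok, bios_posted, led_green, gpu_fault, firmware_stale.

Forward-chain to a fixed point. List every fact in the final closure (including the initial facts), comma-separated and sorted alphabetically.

bios_posted, boot_ok, cable_seated, driver_loaded, fan_spinning, firmware_stale, gpu_fault, led_green, power_on, replace_psu, safe_mode, update_required

Round 1: rule 3 [boot_ok ∧ bios_posted → driver_loaded]; rule 7 [gpu_fault ∧ firmware_stale → replace_psu]; rule 11 [led_green ∧ power_on → update_required]. Adds driver_loaded, replace_psu, update_required.
Round 2: rule 6 [update_required ∧ replace_psu → safe_mode]. Adds safe_mode.
Round 3: rule 4 [safe_mode → fan_spinning]. Adds fan_spinning.
Round 4: rule 2 [fan_spinning → cable_seated]. Adds cable_seated.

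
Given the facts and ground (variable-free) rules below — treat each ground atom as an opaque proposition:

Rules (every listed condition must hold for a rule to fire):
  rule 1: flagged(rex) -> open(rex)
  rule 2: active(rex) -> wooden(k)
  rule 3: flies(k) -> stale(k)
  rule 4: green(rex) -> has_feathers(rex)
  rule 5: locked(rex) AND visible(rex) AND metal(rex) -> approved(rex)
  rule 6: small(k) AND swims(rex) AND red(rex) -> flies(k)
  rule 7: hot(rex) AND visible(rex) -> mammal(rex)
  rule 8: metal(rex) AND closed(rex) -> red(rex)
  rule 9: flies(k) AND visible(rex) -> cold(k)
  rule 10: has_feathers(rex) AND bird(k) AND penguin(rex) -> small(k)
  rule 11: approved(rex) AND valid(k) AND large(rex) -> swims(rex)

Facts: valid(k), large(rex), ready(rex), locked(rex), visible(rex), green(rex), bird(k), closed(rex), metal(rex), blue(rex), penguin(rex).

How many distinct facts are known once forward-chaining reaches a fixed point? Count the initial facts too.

Round 1 — rule 4, rule 5, rule 8, derive has_feathers(rex), approved(rex), red(rex).
Round 2 — rule 10, rule 11, derive small(k), swims(rex).
Round 3 — rule 6, derive flies(k).
Round 4 — rule 3, rule 9, derive stale(k), cold(k).
Closure: {approved(rex), bird(k), blue(rex), closed(rex), cold(k), flies(k), green(rex), has_feathers(rex), large(rex), locked(rex), metal(rex), penguin(rex), ready(rex), red(rex), small(k), stale(k), swims(rex), valid(k), visible(rex)} — 19 facts.

19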